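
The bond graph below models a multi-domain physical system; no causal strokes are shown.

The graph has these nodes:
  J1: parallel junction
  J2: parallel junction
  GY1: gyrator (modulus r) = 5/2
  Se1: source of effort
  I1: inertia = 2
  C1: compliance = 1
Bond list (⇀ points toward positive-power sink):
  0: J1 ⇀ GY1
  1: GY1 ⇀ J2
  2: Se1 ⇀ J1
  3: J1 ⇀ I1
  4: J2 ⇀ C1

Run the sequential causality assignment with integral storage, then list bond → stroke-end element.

b2 stroke at J1  (Se1 fixes effort; stroke away)
b0 stroke at GY1  (J1 effort already set via bond 2)
b3 stroke at I1  (J1: bond 2 brought effort, rest push out)
b1 stroke at GY1  (GY1 both-in/both-out from 0)
b4 stroke at J2  (only one effort-in slot at J2)

b0 stroke→GY1
b1 stroke→GY1
b2 stroke→J1
b3 stroke→I1
b4 stroke→J2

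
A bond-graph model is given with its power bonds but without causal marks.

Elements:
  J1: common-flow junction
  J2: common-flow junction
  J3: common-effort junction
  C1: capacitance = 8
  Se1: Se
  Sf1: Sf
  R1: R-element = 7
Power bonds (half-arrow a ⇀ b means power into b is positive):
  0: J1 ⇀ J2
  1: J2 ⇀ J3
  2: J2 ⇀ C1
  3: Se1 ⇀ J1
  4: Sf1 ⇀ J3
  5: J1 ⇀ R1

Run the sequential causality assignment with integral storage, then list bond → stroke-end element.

β3 →J1  (Se1 fixes effort; stroke away)
β4 →Sf1  (Sf1 fixes flow; stroke at Sf1)
β1 →J3  (J3: last free bond brings effort in)
β0 →J2  (J2 flow already set via bond 1)
β2 →J2  (J2: bond 1 brought flow, rest push out)
β5 →J1  (J1: bond 0 brought flow, rest push out)

β0 |J2
β1 |J3
β2 |J2
β3 |J1
β4 |Sf1
β5 |J1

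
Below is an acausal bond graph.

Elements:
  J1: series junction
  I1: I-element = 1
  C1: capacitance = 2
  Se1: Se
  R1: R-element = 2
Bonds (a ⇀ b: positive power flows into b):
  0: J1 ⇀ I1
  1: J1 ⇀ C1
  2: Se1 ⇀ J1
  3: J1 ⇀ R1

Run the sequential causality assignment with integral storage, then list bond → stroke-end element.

b2 |J1  (Se1 fixes effort; stroke away)
b0 |I1  (I1 integral (f out))
b1 |J1  (common-f at J1 fixed by 0)
b3 |J1  (common-f at J1 fixed by 0)

bond 0 →I1
bond 1 →J1
bond 2 →J1
bond 3 →J1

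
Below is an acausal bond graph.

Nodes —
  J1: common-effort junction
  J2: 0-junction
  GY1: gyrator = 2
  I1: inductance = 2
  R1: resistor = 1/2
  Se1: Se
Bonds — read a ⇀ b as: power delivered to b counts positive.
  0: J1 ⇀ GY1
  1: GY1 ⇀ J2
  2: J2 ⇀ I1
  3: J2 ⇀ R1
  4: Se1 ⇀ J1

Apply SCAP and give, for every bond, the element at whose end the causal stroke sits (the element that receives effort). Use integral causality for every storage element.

#4 stroke at J1  (Se1 (Se) sets effort on bond)
#0 stroke at GY1  (0-jn J1 has e-setter on 4)
#1 stroke at GY1  (GY GY1: same side as bond 0)
#2 stroke at I1  (I1 outputs flow p/I1)
#3 stroke at J2  (closing 0-jn rule on J2)

β0 stroke at GY1
β1 stroke at GY1
β2 stroke at I1
β3 stroke at J2
β4 stroke at J1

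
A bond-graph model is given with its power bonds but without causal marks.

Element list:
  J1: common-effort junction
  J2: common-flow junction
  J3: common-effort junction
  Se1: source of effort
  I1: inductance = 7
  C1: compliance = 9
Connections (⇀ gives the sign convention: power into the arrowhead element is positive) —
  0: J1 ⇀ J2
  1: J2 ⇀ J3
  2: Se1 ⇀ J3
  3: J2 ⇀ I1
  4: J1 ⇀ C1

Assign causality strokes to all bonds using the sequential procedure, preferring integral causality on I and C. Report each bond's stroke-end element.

#2 →J3  (source Se1 imposes e)
#1 →J2  (0-jn J3 has e-setter on 2)
#3 →I1  (prefer integral on I1)
#0 →J2  (J2: bond 3 brought flow, rest push out)
#4 →J1  (closing 0-jn rule on J1)

β0 stroke→J2
β1 stroke→J2
β2 stroke→J3
β3 stroke→I1
β4 stroke→J1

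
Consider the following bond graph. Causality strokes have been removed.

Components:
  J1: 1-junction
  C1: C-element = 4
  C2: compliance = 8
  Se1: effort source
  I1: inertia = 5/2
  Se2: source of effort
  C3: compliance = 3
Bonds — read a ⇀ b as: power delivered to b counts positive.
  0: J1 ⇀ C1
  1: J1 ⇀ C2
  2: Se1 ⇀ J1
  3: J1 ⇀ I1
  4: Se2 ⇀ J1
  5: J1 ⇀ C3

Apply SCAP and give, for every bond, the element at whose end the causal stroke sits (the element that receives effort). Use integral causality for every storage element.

#0 stroke→J1
#1 stroke→J1
#2 stroke→J1
#3 stroke→I1
#4 stroke→J1
#5 stroke→J1

bond 2 →J1  (Se1 (Se) sets effort on bond)
bond 4 →J1  (source Se2 imposes e)
bond 0 →J1  (C1 outputs effort q/C1)
bond 1 →J1  (prefer integral on C2)
bond 3 →I1  (I1: I, integral causality)
bond 5 →J1  (1-jn J1 has f-setter on 3)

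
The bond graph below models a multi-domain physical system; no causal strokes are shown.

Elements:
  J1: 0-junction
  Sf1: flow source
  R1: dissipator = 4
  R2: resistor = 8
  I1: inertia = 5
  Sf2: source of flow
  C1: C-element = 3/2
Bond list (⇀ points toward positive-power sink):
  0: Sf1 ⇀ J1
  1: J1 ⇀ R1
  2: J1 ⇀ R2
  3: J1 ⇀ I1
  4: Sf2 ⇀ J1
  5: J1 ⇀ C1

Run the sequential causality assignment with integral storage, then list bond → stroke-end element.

bond 0 |Sf1
bond 1 |R1
bond 2 |R2
bond 3 |I1
bond 4 |Sf2
bond 5 |J1

#0 stroke→Sf1  (source Sf1 imposes f)
#4 stroke→Sf2  (Sf2 (Sf) sets flow on bond)
#3 stroke→I1  (prefer integral on I1)
#5 stroke→J1  (prefer integral on C1)
#1 stroke→R1  (0-jn J1 has e-setter on 5)
#2 stroke→R2  (J1: bond 5 brought effort, rest push out)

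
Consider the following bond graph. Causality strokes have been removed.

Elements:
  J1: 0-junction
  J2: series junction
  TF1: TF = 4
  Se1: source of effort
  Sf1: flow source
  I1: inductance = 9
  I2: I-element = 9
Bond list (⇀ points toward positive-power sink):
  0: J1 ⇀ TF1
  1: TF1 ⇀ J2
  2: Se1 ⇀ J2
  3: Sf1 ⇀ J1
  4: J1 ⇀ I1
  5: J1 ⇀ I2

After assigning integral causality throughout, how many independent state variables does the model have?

2  (I1, I2 all integral)

β2 →J2  (Se1: effort source, stroke at far end)
β3 →Sf1  (Sf1 fixes flow; stroke at Sf1)
β1 →TF1  (J2: last free bond brings flow in)
β0 →J1  (TF1: transformer flips bond 1)
β4 →I1  (common-e at J1 fixed by 0)
β5 →I2  (common-e at J1 fixed by 0)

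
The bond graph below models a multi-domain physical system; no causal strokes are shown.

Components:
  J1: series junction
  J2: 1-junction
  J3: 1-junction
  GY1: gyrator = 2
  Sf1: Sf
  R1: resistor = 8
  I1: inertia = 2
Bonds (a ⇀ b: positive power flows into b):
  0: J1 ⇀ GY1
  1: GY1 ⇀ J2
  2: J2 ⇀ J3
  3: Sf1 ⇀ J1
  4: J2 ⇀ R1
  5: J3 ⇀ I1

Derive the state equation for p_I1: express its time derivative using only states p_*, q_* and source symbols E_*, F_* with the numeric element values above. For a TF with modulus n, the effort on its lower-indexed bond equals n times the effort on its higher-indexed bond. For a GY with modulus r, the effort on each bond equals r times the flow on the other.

dp_I1/dt = 2*F_Sf1 - 4*p_I1

β3 stroke→Sf1  (source Sf1 imposes f)
β0 stroke→J1  (J1: bond 3 brought flow, rest push out)
β1 stroke→J2  (through GY1, causality inverts; strokes same side of GY1)
β5 stroke→I1  (I1 integral (f out))
β2 stroke→J3  (1-jn J3 has f-setter on 5)
β4 stroke→J2  (J2 flow already set via bond 2)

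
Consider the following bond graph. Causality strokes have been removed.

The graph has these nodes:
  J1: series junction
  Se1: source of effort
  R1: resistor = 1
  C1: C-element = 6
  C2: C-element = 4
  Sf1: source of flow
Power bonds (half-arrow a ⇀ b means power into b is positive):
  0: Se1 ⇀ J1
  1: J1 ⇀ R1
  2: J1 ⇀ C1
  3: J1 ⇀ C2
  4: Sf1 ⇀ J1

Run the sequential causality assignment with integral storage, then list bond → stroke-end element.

b0 stroke→J1
b1 stroke→J1
b2 stroke→J1
b3 stroke→J1
b4 stroke→Sf1

b0 stroke at J1  (Se1 (Se) sets effort on bond)
b4 stroke at Sf1  (Sf1 fixes flow; stroke at Sf1)
b1 stroke at J1  (J1 flow already set via bond 4)
b2 stroke at J1  (J1: bond 4 brought flow, rest push out)
b3 stroke at J1  (J1 flow already set via bond 4)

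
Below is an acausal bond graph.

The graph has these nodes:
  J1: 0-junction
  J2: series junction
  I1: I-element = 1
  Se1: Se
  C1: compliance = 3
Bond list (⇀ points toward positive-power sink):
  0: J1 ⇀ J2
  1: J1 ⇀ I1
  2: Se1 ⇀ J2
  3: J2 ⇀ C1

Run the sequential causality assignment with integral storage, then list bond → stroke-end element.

#0 stroke→J1
#1 stroke→I1
#2 stroke→J2
#3 stroke→J2

#2 stroke at J2  (Se1 fixes effort; stroke away)
#1 stroke at I1  (I1: I, integral causality)
#0 stroke at J1  (J1 needs exactly one e-in)
#3 stroke at J2  (J2: bond 0 brought flow, rest push out)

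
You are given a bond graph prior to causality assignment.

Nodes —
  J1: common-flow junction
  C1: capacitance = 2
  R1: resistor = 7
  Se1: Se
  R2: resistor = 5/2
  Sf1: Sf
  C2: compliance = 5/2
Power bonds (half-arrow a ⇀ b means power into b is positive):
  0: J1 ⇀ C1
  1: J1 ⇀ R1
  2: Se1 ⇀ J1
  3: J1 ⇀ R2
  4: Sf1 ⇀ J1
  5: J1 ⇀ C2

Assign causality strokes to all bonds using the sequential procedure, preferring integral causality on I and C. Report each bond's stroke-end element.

β2 stroke at J1  (Se1: effort source, stroke at far end)
β4 stroke at Sf1  (source Sf1 imposes f)
β0 stroke at J1  (common-f at J1 fixed by 4)
β1 stroke at J1  (J1: bond 4 brought flow, rest push out)
β3 stroke at J1  (common-f at J1 fixed by 4)
β5 stroke at J1  (common-f at J1 fixed by 4)

bond 0 stroke→J1
bond 1 stroke→J1
bond 2 stroke→J1
bond 3 stroke→J1
bond 4 stroke→Sf1
bond 5 stroke→J1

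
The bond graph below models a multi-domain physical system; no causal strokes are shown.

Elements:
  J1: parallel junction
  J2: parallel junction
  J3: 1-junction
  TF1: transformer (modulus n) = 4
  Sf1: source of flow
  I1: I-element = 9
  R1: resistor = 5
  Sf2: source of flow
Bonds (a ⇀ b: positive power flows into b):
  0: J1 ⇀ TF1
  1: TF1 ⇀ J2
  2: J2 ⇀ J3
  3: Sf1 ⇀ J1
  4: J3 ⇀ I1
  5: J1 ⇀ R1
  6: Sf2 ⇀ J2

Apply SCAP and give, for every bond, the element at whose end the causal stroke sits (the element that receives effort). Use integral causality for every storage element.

β3 |Sf1  (source Sf1 imposes f)
β6 |Sf2  (Sf2 fixes flow; stroke at Sf2)
β4 |I1  (I1 outputs flow p/I1)
β2 |J3  (J3 flow already set via bond 4)
β1 |J2  (closing 0-jn rule on J2)
β0 |TF1  (TF TF1: opposite of bond 1)
β5 |J1  (J1 needs exactly one e-in)

b0 stroke at TF1
b1 stroke at J2
b2 stroke at J3
b3 stroke at Sf1
b4 stroke at I1
b5 stroke at J1
b6 stroke at Sf2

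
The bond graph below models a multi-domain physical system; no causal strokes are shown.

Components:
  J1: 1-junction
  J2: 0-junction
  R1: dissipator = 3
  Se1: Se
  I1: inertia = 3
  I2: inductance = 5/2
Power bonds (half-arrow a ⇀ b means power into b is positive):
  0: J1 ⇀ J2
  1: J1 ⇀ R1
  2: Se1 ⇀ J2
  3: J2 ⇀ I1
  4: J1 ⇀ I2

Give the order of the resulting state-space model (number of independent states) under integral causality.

2  (I1, I2 all integral)

#2 |J2  (source Se1 imposes e)
#0 |J1  (common-e at J2 fixed by 2)
#3 |I1  (0-jn J2 has e-setter on 2)
#4 |I2  (I2 outputs flow p/I2)
#1 |J1  (J1: bond 4 brought flow, rest push out)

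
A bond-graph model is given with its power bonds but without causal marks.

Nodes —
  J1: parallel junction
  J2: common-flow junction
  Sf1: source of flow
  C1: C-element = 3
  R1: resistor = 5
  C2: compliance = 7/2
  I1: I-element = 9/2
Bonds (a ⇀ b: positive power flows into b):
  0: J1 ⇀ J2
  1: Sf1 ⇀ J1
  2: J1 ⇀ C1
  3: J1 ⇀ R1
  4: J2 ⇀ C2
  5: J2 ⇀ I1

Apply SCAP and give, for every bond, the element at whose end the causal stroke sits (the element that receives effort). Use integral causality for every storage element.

bond 1 stroke at Sf1  (source Sf1 imposes f)
bond 2 stroke at J1  (C1 outputs effort q/C1)
bond 0 stroke at J2  (0-jn J1 has e-setter on 2)
bond 3 stroke at R1  (J1: bond 2 brought effort, rest push out)
bond 4 stroke at J2  (C2 integral (e out))
bond 5 stroke at I1  (closing 1-jn rule on J2)

b0 |J2
b1 |Sf1
b2 |J1
b3 |R1
b4 |J2
b5 |I1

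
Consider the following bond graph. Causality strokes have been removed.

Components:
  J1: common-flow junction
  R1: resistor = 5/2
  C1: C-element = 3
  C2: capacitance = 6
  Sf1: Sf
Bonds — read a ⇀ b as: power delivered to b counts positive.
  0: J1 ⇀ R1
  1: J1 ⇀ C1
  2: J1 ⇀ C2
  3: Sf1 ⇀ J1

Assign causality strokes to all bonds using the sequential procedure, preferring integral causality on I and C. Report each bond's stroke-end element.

b0 stroke→J1
b1 stroke→J1
b2 stroke→J1
b3 stroke→Sf1

β3 →Sf1  (Sf1 (Sf) sets flow on bond)
β0 →J1  (common-f at J1 fixed by 3)
β1 →J1  (1-jn J1 has f-setter on 3)
β2 →J1  (J1: bond 3 brought flow, rest push out)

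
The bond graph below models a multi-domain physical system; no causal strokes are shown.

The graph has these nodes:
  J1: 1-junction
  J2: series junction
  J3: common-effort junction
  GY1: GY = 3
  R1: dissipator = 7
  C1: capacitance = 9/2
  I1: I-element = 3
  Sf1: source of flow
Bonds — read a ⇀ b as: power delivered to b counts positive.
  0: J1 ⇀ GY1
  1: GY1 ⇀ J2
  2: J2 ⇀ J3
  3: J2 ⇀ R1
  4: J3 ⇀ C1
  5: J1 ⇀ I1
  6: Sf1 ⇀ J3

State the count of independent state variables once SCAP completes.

2  (C1, I1 all integral)

bond 6 |Sf1  (Sf1 (Sf) sets flow on bond)
bond 4 |J3  (C1 outputs effort q/C1)
bond 2 |J2  (J3 effort already set via bond 4)
bond 5 |I1  (prefer integral on I1)
bond 0 |J1  (J1 flow already set via bond 5)
bond 1 |J2  (GY GY1: same side as bond 0)
bond 3 |R1  (J2 needs exactly one f-in)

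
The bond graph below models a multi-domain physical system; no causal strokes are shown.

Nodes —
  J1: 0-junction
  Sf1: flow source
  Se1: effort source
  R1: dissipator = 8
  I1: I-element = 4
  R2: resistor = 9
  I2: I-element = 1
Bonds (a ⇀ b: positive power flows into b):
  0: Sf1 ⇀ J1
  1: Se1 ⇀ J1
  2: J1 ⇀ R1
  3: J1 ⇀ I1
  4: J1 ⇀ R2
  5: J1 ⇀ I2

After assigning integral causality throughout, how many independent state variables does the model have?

bond 0 stroke at Sf1  (Sf1: flow source, stroke at near end)
bond 1 stroke at J1  (source Se1 imposes e)
bond 2 stroke at R1  (0-jn J1 has e-setter on 1)
bond 3 stroke at I1  (J1: bond 1 brought effort, rest push out)
bond 4 stroke at R2  (common-e at J1 fixed by 1)
bond 5 stroke at I2  (0-jn J1 has e-setter on 1)

2  (I1, I2 all integral)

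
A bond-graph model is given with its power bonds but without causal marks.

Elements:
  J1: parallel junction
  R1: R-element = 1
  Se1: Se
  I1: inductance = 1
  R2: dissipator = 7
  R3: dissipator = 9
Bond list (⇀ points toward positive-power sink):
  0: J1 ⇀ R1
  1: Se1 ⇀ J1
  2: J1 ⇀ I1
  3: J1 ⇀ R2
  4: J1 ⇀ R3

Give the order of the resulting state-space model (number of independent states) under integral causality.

1  (I1 all integral)

β1 stroke→J1  (Se1 (Se) sets effort on bond)
β0 stroke→R1  (0-jn J1 has e-setter on 1)
β2 stroke→I1  (0-jn J1 has e-setter on 1)
β3 stroke→R2  (common-e at J1 fixed by 1)
β4 stroke→R3  (J1 effort already set via bond 1)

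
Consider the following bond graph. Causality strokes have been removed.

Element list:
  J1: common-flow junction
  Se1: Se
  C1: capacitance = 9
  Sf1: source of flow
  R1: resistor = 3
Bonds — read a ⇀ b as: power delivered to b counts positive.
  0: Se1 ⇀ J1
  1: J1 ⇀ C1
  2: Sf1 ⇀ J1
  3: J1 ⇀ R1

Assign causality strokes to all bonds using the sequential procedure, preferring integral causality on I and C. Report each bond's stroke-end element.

#0 →J1  (Se1: effort source, stroke at far end)
#2 →Sf1  (Sf1: flow source, stroke at near end)
#1 →J1  (J1: bond 2 brought flow, rest push out)
#3 →J1  (common-f at J1 fixed by 2)

bond 0 stroke at J1
bond 1 stroke at J1
bond 2 stroke at Sf1
bond 3 stroke at J1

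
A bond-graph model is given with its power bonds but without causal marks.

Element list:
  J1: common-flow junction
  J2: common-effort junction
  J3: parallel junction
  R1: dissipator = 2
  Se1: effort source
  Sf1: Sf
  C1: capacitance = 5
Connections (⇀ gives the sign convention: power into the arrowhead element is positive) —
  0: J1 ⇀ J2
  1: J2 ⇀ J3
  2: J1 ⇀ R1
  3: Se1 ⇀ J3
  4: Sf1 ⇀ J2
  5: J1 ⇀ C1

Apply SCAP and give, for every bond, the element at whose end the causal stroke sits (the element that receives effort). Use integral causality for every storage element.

β0 stroke→J1
β1 stroke→J2
β2 stroke→R1
β3 stroke→J3
β4 stroke→Sf1
β5 stroke→J1

#3 →J3  (Se1: effort source, stroke at far end)
#4 →Sf1  (Sf1 fixes flow; stroke at Sf1)
#1 →J2  (J3 effort already set via bond 3)
#0 →J1  (0-jn J2 has e-setter on 1)
#5 →J1  (C1 outputs effort q/C1)
#2 →R1  (J1 needs exactly one f-in)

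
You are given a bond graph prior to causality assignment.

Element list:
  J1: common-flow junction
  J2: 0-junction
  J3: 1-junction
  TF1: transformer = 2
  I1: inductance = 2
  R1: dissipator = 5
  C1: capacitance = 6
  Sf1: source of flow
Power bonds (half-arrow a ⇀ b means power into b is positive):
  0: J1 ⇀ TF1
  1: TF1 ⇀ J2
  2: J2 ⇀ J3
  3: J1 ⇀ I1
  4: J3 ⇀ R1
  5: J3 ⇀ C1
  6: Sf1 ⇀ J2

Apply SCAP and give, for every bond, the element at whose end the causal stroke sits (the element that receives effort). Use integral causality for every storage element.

b0 stroke→J1
b1 stroke→TF1
b2 stroke→J2
b3 stroke→I1
b4 stroke→J3
b5 stroke→J3
b6 stroke→Sf1

bond 6 stroke→Sf1  (Sf1 (Sf) sets flow on bond)
bond 3 stroke→I1  (prefer integral on I1)
bond 0 stroke→J1  (1-jn J1 has f-setter on 3)
bond 1 stroke→TF1  (TF1: transformer flips bond 0)
bond 2 stroke→J2  (J2 needs exactly one e-in)
bond 4 stroke→J3  (1-jn J3 has f-setter on 2)
bond 5 stroke→J3  (1-jn J3 has f-setter on 2)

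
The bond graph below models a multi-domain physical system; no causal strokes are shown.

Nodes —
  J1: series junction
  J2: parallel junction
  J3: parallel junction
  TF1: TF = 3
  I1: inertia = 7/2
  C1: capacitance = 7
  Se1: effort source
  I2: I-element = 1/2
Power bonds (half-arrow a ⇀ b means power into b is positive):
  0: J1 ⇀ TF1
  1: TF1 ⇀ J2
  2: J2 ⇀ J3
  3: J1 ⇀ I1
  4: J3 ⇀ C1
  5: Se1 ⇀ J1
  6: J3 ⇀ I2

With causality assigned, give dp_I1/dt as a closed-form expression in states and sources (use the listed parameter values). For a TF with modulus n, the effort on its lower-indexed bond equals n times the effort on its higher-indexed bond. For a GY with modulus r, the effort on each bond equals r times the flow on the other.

β5 stroke→J1  (Se1: effort source, stroke at far end)
β3 stroke→I1  (prefer integral on I1)
β0 stroke→J1  (common-f at J1 fixed by 3)
β1 stroke→TF1  (TF TF1: opposite of bond 0)
β2 stroke→J2  (J2 needs exactly one e-in)
β4 stroke→J3  (C1: C, integral causality)
β6 stroke→I2  (J3: bond 4 brought effort, rest push out)

dp_I1/dt = E_Se1 - 3*q_C1/7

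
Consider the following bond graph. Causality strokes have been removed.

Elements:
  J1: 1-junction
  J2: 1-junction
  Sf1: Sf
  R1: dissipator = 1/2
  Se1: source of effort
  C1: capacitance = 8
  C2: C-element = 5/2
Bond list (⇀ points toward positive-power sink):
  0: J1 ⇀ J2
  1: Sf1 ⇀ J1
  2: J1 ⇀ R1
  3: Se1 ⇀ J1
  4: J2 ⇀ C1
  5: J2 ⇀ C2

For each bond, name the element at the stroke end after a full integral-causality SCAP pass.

β1 |Sf1  (Sf1 fixes flow; stroke at Sf1)
β3 |J1  (Se1 fixes effort; stroke away)
β0 |J1  (common-f at J1 fixed by 1)
β2 |J1  (1-jn J1 has f-setter on 1)
β4 |J2  (1-jn J2 has f-setter on 0)
β5 |J2  (1-jn J2 has f-setter on 0)

b0 stroke at J1
b1 stroke at Sf1
b2 stroke at J1
b3 stroke at J1
b4 stroke at J2
b5 stroke at J2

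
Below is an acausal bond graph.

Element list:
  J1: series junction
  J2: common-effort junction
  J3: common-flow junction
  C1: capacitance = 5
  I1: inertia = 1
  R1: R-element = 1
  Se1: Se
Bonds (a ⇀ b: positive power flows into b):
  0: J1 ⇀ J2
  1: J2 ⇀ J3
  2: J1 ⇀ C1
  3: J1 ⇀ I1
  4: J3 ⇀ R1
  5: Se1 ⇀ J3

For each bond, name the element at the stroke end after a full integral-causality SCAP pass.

β0 |J1
β1 |J2
β2 |J1
β3 |I1
β4 |J3
β5 |J3

b5 →J3  (Se1: effort source, stroke at far end)
b2 →J1  (prefer integral on C1)
b3 →I1  (I1 outputs flow p/I1)
b0 →J1  (J1 flow already set via bond 3)
b1 →J2  (J2 needs exactly one e-in)
b4 →J3  (J3 flow already set via bond 1)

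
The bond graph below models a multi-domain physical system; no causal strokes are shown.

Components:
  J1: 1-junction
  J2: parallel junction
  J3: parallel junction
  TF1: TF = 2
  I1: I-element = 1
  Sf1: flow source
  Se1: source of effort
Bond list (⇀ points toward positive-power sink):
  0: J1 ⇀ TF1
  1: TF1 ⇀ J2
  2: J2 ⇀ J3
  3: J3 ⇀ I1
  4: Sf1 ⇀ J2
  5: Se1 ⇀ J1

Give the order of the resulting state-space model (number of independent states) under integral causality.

1  (I1 all integral)

bond 4 →Sf1  (Sf1: flow source, stroke at near end)
bond 5 →J1  (Se1: effort source, stroke at far end)
bond 0 →TF1  (J1: last free bond brings flow in)
bond 1 →J2  (TF1 one-in-one-out from 0)
bond 2 →J3  (J2 effort already set via bond 1)
bond 3 →I1  (J3 effort already set via bond 2)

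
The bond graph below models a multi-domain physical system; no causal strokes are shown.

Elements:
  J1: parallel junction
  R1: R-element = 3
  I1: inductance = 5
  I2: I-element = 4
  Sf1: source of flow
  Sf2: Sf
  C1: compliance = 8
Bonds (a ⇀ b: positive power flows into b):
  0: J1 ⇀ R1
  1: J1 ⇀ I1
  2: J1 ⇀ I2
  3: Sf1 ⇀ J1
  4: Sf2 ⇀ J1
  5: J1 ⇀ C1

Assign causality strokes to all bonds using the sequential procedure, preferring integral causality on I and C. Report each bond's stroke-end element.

#0 |R1
#1 |I1
#2 |I2
#3 |Sf1
#4 |Sf2
#5 |J1

β3 |Sf1  (Sf1 fixes flow; stroke at Sf1)
β4 |Sf2  (Sf2 fixes flow; stroke at Sf2)
β1 |I1  (I1 integral (f out))
β2 |I2  (I2 outputs flow p/I2)
β5 |J1  (C1: C, integral causality)
β0 |R1  (0-jn J1 has e-setter on 5)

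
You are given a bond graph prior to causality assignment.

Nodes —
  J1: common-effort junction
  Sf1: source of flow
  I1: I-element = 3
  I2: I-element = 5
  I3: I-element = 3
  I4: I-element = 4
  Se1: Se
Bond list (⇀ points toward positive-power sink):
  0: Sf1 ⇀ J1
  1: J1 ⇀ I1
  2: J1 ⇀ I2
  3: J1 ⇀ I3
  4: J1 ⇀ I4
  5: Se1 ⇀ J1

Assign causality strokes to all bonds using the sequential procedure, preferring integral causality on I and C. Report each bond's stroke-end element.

bond 0 stroke at Sf1
bond 1 stroke at I1
bond 2 stroke at I2
bond 3 stroke at I3
bond 4 stroke at I4
bond 5 stroke at J1

b0 →Sf1  (source Sf1 imposes f)
b5 →J1  (source Se1 imposes e)
b1 →I1  (0-jn J1 has e-setter on 5)
b2 →I2  (common-e at J1 fixed by 5)
b3 →I3  (J1: bond 5 brought effort, rest push out)
b4 →I4  (0-jn J1 has e-setter on 5)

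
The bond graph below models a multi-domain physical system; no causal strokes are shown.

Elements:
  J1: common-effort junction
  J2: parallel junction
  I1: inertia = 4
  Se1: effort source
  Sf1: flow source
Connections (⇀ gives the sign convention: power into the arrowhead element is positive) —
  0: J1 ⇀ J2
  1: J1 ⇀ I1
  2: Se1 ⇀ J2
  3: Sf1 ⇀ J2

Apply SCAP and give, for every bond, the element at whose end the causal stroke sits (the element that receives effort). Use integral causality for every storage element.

bond 2 →J2  (Se1: effort source, stroke at far end)
bond 3 →Sf1  (Sf1 fixes flow; stroke at Sf1)
bond 0 →J1  (common-e at J2 fixed by 2)
bond 1 →I1  (0-jn J1 has e-setter on 0)

β0 stroke→J1
β1 stroke→I1
β2 stroke→J2
β3 stroke→Sf1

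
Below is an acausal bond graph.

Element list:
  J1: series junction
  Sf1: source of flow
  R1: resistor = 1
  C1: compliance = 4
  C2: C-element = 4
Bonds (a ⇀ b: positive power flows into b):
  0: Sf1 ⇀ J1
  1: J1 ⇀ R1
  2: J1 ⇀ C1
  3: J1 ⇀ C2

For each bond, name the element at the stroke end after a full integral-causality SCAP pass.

bond 0 →Sf1
bond 1 →J1
bond 2 →J1
bond 3 →J1

bond 0 →Sf1  (Sf1 fixes flow; stroke at Sf1)
bond 1 →J1  (J1 flow already set via bond 0)
bond 2 →J1  (common-f at J1 fixed by 0)
bond 3 →J1  (1-jn J1 has f-setter on 0)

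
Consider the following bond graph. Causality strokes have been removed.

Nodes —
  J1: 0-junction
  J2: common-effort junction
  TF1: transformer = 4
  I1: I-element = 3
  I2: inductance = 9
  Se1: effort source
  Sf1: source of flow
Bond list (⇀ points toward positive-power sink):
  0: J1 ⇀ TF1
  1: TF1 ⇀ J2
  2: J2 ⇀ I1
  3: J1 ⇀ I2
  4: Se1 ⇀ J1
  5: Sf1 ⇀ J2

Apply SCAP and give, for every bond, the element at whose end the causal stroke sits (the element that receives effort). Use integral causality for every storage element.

b4 →J1  (source Se1 imposes e)
b5 →Sf1  (Sf1 fixes flow; stroke at Sf1)
b0 →TF1  (J1 effort already set via bond 4)
b3 →I2  (J1 effort already set via bond 4)
b1 →J2  (TF1: transformer flips bond 0)
b2 →I1  (J2: bond 1 brought effort, rest push out)

b0 →TF1
b1 →J2
b2 →I1
b3 →I2
b4 →J1
b5 →Sf1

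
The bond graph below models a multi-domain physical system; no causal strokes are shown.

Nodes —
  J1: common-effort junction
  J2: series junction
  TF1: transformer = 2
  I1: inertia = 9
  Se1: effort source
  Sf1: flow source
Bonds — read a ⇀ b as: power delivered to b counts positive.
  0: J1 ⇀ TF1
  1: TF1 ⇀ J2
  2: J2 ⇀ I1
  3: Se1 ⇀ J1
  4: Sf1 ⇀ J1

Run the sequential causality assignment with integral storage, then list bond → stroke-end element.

b0 stroke at TF1
b1 stroke at J2
b2 stroke at I1
b3 stroke at J1
b4 stroke at Sf1

#3 stroke at J1  (Se1: effort source, stroke at far end)
#4 stroke at Sf1  (Sf1: flow source, stroke at near end)
#0 stroke at TF1  (J1: bond 3 brought effort, rest push out)
#1 stroke at J2  (TF1: transformer flips bond 0)
#2 stroke at I1  (only one flow-in slot at J2)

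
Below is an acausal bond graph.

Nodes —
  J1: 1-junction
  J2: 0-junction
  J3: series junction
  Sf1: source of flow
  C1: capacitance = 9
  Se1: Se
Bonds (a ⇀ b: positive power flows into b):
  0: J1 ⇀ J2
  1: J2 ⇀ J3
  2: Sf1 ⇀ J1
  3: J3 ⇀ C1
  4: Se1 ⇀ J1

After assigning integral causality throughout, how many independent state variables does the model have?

b2 stroke→Sf1  (source Sf1 imposes f)
b4 stroke→J1  (source Se1 imposes e)
b0 stroke→J1  (J1: bond 2 brought flow, rest push out)
b1 stroke→J2  (J2: last free bond brings effort in)
b3 stroke→J3  (1-jn J3 has f-setter on 1)

1  (C1 all integral)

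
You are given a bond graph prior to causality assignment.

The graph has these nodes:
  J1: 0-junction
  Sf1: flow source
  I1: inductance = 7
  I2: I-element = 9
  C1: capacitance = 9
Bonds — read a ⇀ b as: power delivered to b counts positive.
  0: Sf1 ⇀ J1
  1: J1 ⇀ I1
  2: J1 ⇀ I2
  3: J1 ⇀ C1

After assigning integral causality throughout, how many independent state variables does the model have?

b0 →Sf1  (Sf1 fixes flow; stroke at Sf1)
b1 →I1  (I1 integral (f out))
b2 →I2  (prefer integral on I2)
b3 →J1  (J1 needs exactly one e-in)

3  (C1, I1, I2 all integral)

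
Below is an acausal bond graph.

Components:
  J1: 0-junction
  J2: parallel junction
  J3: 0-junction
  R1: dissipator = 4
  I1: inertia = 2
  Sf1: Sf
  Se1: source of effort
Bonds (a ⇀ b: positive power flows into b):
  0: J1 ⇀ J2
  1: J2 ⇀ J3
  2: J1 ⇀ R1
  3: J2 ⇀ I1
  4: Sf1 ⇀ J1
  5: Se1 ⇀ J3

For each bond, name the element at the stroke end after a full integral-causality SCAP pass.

bond 0 →J1
bond 1 →J2
bond 2 →R1
bond 3 →I1
bond 4 →Sf1
bond 5 →J3

#4 stroke→Sf1  (Sf1 fixes flow; stroke at Sf1)
#5 stroke→J3  (source Se1 imposes e)
#1 stroke→J2  (0-jn J3 has e-setter on 5)
#0 stroke→J1  (0-jn J2 has e-setter on 1)
#3 stroke→I1  (J2 effort already set via bond 1)
#2 stroke→R1  (common-e at J1 fixed by 0)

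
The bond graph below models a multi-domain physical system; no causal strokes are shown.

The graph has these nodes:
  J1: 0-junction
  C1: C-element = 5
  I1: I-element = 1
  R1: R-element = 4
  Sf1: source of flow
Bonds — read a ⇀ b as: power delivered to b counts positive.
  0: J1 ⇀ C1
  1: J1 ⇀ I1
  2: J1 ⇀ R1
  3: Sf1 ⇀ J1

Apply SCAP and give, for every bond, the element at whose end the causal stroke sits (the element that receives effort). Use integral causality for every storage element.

b3 stroke at Sf1  (Sf1 fixes flow; stroke at Sf1)
b0 stroke at J1  (C1 integral (e out))
b1 stroke at I1  (J1: bond 0 brought effort, rest push out)
b2 stroke at R1  (common-e at J1 fixed by 0)

#0 →J1
#1 →I1
#2 →R1
#3 →Sf1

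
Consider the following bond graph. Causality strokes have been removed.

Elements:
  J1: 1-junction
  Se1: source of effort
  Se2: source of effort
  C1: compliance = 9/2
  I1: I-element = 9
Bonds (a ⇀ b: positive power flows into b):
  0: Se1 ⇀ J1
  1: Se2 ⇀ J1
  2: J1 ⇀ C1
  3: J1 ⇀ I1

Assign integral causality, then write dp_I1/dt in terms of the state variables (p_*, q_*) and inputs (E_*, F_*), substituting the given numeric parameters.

b0 stroke→J1  (Se1: effort source, stroke at far end)
b1 stroke→J1  (Se2 (Se) sets effort on bond)
b2 stroke→J1  (prefer integral on C1)
b3 stroke→I1  (J1 needs exactly one f-in)

dp_I1/dt = E_Se1 + E_Se2 - 2*q_C1/9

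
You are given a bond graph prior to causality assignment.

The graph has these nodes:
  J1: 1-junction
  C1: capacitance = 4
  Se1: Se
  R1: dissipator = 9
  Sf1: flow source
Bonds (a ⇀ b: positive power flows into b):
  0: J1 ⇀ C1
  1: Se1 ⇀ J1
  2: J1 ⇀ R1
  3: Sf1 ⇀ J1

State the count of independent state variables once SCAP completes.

β1 stroke at J1  (Se1 (Se) sets effort on bond)
β3 stroke at Sf1  (source Sf1 imposes f)
β0 stroke at J1  (1-jn J1 has f-setter on 3)
β2 stroke at J1  (J1: bond 3 brought flow, rest push out)

1  (C1 all integral)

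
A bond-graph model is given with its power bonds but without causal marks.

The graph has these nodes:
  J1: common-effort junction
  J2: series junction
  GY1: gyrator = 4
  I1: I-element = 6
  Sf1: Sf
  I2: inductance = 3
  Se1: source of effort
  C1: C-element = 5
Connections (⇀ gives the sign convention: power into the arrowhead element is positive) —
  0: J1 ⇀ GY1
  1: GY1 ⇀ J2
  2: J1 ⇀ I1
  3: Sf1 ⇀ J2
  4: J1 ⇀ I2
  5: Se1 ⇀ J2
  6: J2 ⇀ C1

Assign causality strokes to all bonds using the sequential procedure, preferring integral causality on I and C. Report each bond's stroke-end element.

β0 stroke at J1
β1 stroke at J2
β2 stroke at I1
β3 stroke at Sf1
β4 stroke at I2
β5 stroke at J2
β6 stroke at J2

#3 →Sf1  (Sf1: flow source, stroke at near end)
#5 →J2  (Se1 fixes effort; stroke away)
#1 →J2  (J2: bond 3 brought flow, rest push out)
#6 →J2  (common-f at J2 fixed by 3)
#0 →J1  (GY1: gyrator matches bond 1)
#2 →I1  (0-jn J1 has e-setter on 0)
#4 →I2  (common-e at J1 fixed by 0)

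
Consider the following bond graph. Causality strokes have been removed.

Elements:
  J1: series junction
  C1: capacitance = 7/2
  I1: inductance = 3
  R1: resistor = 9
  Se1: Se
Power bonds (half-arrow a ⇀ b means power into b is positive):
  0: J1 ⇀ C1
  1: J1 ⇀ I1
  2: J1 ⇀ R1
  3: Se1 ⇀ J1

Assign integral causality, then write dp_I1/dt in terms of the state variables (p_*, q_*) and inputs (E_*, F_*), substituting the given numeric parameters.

dp_I1/dt = E_Se1 - 3*p_I1 - 2*q_C1/7

#3 stroke at J1  (Se1: effort source, stroke at far end)
#0 stroke at J1  (C1 outputs effort q/C1)
#1 stroke at I1  (prefer integral on I1)
#2 stroke at J1  (1-jn J1 has f-setter on 1)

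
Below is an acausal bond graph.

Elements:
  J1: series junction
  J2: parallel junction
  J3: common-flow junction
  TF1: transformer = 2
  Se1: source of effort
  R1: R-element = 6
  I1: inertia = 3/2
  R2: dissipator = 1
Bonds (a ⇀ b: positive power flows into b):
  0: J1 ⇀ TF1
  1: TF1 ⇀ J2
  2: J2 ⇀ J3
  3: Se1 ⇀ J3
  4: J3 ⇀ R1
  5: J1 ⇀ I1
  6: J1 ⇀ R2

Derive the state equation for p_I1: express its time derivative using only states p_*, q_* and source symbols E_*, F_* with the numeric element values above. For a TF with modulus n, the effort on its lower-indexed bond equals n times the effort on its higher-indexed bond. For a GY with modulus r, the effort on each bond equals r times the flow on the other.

bond 3 |J3  (Se1 fixes effort; stroke away)
bond 5 |I1  (I1: I, integral causality)
bond 0 |J1  (1-jn J1 has f-setter on 5)
bond 6 |J1  (J1: bond 5 brought flow, rest push out)
bond 1 |TF1  (TF TF1: opposite of bond 0)
bond 2 |J2  (J2 needs exactly one e-in)
bond 4 |J3  (common-f at J3 fixed by 2)

dp_I1/dt = 2*E_Se1 - 50*p_I1/3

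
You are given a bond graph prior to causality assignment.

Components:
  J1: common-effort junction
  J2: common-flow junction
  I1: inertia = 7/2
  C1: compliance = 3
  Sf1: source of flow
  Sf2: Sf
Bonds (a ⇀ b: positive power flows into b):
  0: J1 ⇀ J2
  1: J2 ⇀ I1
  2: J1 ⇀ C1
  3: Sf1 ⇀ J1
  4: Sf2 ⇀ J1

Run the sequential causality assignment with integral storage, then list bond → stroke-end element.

#0 stroke at J2
#1 stroke at I1
#2 stroke at J1
#3 stroke at Sf1
#4 stroke at Sf2

bond 3 stroke at Sf1  (Sf1 fixes flow; stroke at Sf1)
bond 4 stroke at Sf2  (source Sf2 imposes f)
bond 1 stroke at I1  (I1 outputs flow p/I1)
bond 0 stroke at J2  (J2 flow already set via bond 1)
bond 2 stroke at J1  (only one effort-in slot at J1)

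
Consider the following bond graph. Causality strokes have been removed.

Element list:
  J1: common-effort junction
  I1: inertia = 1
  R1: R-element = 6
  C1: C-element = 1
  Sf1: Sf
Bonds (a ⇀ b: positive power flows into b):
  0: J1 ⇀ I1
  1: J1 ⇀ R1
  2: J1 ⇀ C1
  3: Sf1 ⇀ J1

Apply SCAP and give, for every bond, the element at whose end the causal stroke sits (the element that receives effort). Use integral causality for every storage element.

bond 3 |Sf1  (Sf1: flow source, stroke at near end)
bond 0 |I1  (prefer integral on I1)
bond 2 |J1  (prefer integral on C1)
bond 1 |R1  (J1 effort already set via bond 2)

β0 stroke→I1
β1 stroke→R1
β2 stroke→J1
β3 stroke→Sf1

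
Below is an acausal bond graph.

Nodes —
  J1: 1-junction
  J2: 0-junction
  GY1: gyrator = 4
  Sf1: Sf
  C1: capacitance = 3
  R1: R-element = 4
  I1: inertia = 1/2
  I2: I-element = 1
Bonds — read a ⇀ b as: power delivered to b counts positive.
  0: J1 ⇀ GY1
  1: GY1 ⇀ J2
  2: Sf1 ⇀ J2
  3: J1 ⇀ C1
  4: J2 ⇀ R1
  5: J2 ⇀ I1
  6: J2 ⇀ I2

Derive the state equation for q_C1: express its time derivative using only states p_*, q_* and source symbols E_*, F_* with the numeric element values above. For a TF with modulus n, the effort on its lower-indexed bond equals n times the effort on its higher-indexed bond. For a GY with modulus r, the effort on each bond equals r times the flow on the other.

dq_C1/dt = F_Sf1 - 2*p_I1 - p_I2 - q_C1/12

β2 →Sf1  (Sf1 (Sf) sets flow on bond)
β3 →J1  (C1: C, integral causality)
β0 →GY1  (J1: last free bond brings flow in)
β1 →GY1  (through GY1, causality inverts; strokes same side of GY1)
β5 →I1  (I1 outputs flow p/I1)
β6 →I2  (prefer integral on I2)
β4 →J2  (closing 0-jn rule on J2)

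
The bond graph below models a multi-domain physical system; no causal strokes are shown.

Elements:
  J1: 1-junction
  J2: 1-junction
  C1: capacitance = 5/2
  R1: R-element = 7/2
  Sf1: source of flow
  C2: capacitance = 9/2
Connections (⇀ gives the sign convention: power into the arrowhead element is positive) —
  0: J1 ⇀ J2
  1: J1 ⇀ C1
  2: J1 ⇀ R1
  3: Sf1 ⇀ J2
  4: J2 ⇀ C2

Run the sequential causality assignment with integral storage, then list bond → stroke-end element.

#0 stroke→J2
#1 stroke→J1
#2 stroke→J1
#3 stroke→Sf1
#4 stroke→J2

β3 stroke at Sf1  (Sf1: flow source, stroke at near end)
β0 stroke at J2  (1-jn J2 has f-setter on 3)
β4 stroke at J2  (1-jn J2 has f-setter on 3)
β1 stroke at J1  (J1 flow already set via bond 0)
β2 stroke at J1  (1-jn J1 has f-setter on 0)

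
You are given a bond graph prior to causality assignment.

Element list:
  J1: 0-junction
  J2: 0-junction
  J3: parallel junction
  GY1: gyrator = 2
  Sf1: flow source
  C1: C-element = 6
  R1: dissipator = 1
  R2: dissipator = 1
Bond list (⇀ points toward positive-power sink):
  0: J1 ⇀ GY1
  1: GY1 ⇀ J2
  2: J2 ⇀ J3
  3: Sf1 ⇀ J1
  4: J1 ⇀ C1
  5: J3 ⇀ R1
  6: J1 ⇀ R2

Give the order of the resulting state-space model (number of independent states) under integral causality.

1  (C1 all integral)

bond 3 stroke at Sf1  (Sf1 fixes flow; stroke at Sf1)
bond 4 stroke at J1  (prefer integral on C1)
bond 0 stroke at GY1  (J1 effort already set via bond 4)
bond 6 stroke at R2  (J1 effort already set via bond 4)
bond 1 stroke at GY1  (GY1: gyrator matches bond 0)
bond 2 stroke at J2  (only one effort-in slot at J2)
bond 5 stroke at J3  (J3: last free bond brings effort in)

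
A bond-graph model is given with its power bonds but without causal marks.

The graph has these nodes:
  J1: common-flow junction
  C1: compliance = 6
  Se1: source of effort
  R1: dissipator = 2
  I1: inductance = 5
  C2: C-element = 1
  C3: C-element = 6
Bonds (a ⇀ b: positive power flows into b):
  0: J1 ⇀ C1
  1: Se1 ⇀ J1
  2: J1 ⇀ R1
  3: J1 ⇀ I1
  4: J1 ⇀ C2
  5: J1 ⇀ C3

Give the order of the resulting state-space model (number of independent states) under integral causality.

#1 stroke→J1  (source Se1 imposes e)
#0 stroke→J1  (C1 outputs effort q/C1)
#3 stroke→I1  (I1 outputs flow p/I1)
#2 stroke→J1  (common-f at J1 fixed by 3)
#4 stroke→J1  (J1 flow already set via bond 3)
#5 stroke→J1  (J1: bond 3 brought flow, rest push out)

4  (C1, C2, C3, I1 all integral)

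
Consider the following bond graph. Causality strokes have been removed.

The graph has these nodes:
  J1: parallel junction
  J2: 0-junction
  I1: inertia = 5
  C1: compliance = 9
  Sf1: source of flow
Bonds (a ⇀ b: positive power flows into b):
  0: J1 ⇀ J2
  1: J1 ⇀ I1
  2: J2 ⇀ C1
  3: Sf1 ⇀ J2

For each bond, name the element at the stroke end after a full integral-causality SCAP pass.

#0 stroke at J1
#1 stroke at I1
#2 stroke at J2
#3 stroke at Sf1

β3 stroke→Sf1  (Sf1 (Sf) sets flow on bond)
β1 stroke→I1  (I1: I, integral causality)
β0 stroke→J1  (only one effort-in slot at J1)
β2 stroke→J2  (J2 needs exactly one e-in)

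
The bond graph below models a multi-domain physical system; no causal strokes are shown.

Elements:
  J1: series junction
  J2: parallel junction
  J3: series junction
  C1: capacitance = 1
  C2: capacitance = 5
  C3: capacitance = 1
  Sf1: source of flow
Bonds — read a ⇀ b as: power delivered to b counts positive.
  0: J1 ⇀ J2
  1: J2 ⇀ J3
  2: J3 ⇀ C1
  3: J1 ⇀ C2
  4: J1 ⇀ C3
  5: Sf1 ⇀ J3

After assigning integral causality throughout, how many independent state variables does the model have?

3  (C1, C2, C3 all integral)

#5 |Sf1  (Sf1 (Sf) sets flow on bond)
#1 |J3  (1-jn J3 has f-setter on 5)
#2 |J3  (J3: bond 5 brought flow, rest push out)
#0 |J2  (J2: last free bond brings effort in)
#3 |J1  (J1: bond 0 brought flow, rest push out)
#4 |J1  (1-jn J1 has f-setter on 0)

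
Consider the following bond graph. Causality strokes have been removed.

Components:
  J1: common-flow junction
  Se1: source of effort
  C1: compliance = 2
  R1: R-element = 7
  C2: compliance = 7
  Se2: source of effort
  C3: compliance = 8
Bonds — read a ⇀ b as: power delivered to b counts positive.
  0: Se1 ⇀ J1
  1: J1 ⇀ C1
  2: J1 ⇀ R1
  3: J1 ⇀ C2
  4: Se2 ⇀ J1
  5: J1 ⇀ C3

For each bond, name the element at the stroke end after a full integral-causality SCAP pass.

bond 0 →J1
bond 1 →J1
bond 2 →R1
bond 3 →J1
bond 4 →J1
bond 5 →J1

b0 stroke at J1  (source Se1 imposes e)
b4 stroke at J1  (Se2 (Se) sets effort on bond)
b1 stroke at J1  (C1: C, integral causality)
b3 stroke at J1  (C2 outputs effort q/C2)
b5 stroke at J1  (C3 outputs effort q/C3)
b2 stroke at R1  (only one flow-in slot at J1)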